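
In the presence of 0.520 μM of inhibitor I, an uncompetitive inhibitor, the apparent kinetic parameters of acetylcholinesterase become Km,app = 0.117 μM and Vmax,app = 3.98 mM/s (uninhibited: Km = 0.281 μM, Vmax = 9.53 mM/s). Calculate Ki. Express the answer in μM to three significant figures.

0.373 μM

Uncompetitive: Vmax,app = Vmax/α (and Km,app = Km/α) with α = 1 + [I]/Ki.
α = Vmax/Vmax,app = 9.53/3.98 = 2.394.
Ki = [I]/(α − 1) = 0.520/1.394 = 0.373 μM.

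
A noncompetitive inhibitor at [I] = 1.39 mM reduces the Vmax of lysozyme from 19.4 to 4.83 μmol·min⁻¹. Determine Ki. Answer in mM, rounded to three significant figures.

0.461 mM

Noncompetitive: Vmax,app = Vmax/α with α = 1 + [I]/Ki.
α = Vmax/Vmax,app = 19.4/4.83 = 4.017.
Ki = [I]/(α − 1) = 1.39/3.017 = 0.461 mM.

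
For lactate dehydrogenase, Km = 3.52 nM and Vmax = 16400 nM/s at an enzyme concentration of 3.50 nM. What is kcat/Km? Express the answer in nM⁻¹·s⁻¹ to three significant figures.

1330 nM⁻¹·s⁻¹

kcat = Vmax/[E]total = 16400/3.50 = 4690 s⁻¹.
kcat/Km = 4690/3.52 = 1330 nM⁻¹·s⁻¹.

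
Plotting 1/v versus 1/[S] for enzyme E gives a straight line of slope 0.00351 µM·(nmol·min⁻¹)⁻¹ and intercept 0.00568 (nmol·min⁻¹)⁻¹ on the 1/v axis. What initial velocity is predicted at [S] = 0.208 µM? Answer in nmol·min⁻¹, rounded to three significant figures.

44.3 nmol·min⁻¹

The y-intercept is 1/Vmax, so Vmax = 1/0.00568 = 176 nmol·min⁻¹.
The slope is Km/Vmax, so Km = 0.00351 × 176 = 0.618 µM.
Then v = 176 × 0.208/(0.618 + 0.208) = 44.3 nmol·min⁻¹.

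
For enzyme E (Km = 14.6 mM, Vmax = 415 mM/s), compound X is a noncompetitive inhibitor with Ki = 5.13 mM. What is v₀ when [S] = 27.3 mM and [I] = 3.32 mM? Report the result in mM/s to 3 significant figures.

With α = 1 + [I]/Ki = 1 + 3.32/5.13 = 1.647, the noncompetitive rate law is v = (Vmax/α)·[S] / (Km + [S]).
v = (415/1.647)×27.3 / (14.6 + 27.3) = 6878/41.90 = 164 mM/s.

164 mM/s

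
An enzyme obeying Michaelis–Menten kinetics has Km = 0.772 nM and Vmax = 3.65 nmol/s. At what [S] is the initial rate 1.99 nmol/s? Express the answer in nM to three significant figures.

0.925 nM

Rearranging v = Vmax[S]/(Km+[S]) gives [S] = Km·v/(Vmax − v).
[S] = 0.772 × 1.99 / (3.65 − 1.99) = 1.536/1.660 = 0.925 nM.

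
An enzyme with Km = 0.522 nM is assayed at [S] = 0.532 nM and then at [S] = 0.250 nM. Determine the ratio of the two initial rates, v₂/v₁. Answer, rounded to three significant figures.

0.642

Since Vmax cancels, v₂/v₁ = [S]₂(Km+[S]₁) / [S]₁(Km+[S]₂).
= 0.250×(0.522+0.532) / (0.532×(0.522+0.250)) = 0.2635/0.4107 = 0.642.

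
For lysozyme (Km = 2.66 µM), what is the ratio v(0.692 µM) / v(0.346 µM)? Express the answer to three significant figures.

1.79

The fractional saturations are [S]/(Km+[S]) = 0.346/3.006 = 0.1151 and 0.692/3.352 = 0.2064.
v₂/v₁ is just their ratio: 0.2064/0.1151 = 1.79.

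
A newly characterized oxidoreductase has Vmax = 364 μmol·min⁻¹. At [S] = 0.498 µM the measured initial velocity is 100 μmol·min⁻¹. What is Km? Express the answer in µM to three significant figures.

v/Vmax = 100/364 = 0.2747 = [S]/(Km+[S]).
So Km + [S] = [S]/0.2747 = 1.813 µM, giving Km = 1.813 − 0.498 = 1.31 µM.

1.31 µM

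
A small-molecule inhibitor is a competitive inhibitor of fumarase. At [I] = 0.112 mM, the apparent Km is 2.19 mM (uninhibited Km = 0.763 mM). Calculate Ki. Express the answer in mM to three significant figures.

Competitive: Km,app = α·Km with α = 1 + [I]/Ki.
α = Km,app/Km = 2.19/0.763 = 2.870.
Since α = 1 + [I]/Ki, [I]/Ki = 2.870 − 1 = 1.870 and Ki = 0.112/1.870 = 0.0599 mM.

0.0599 mM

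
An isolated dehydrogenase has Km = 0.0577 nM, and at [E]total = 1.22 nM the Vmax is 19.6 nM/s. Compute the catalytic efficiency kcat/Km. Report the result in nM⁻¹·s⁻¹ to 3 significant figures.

278 nM⁻¹·s⁻¹

kcat = Vmax/[E]total = 19.6/1.22 = 16.1 s⁻¹.
kcat/Km = 16.1/0.0577 = 278 nM⁻¹·s⁻¹.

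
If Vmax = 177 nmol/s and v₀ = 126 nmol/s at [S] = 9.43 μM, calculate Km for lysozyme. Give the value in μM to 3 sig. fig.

3.82 μM

v/Vmax = 126/177 = 0.7119 = [S]/(Km+[S]).
So Km + [S] = [S]/0.7119 = 13.25 μM, giving Km = 13.25 − 9.43 = 3.82 μM.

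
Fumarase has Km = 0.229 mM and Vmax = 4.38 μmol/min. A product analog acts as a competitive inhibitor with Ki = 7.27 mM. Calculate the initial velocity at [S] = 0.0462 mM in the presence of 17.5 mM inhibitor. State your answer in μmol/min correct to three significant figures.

α = 1 + [I]/Ki = 1 + 17.5/7.27 = 3.407.
For a competitive inhibitor, Vmax is unchanged and the apparent Km becomes α·Km: Km,app = 0.780 mM, Vmax,app = 4.38 μmol/min.
v = Vmax,app·[S]/(Km,app + [S]) = 4.38 × 0.0462/(0.780 + 0.0462) = 0.245 μmol/min.

0.245 μmol/min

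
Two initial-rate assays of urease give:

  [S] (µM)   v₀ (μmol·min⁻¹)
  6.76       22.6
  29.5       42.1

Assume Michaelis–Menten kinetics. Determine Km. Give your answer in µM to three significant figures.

10.2 µM

In reciprocal form, 1/v = (Km/Vmax)·(1/[S]) + 1/Vmax. The two points give (1/[S], 1/v) = (0.1479, 0.04425) and (0.03390, 0.02375).
Slope = (0.04425 − 0.02375)/(0.1479 − 0.03390) = 0.1797; intercept = 0.04425 − 0.1797×0.1479 = 0.01766.
Vmax = 1/intercept = 56.6 μmol·min⁻¹; Km = slope × Vmax = 0.1797 × 56.6 = 10.2 µM.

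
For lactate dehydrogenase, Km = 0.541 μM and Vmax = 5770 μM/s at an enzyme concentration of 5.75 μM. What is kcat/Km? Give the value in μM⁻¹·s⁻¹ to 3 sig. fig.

1850 μM⁻¹·s⁻¹

kcat = Vmax/[E]total = 5770/5.75 = 1000 s⁻¹.
kcat/Km = 1000/0.541 = 1850 μM⁻¹·s⁻¹.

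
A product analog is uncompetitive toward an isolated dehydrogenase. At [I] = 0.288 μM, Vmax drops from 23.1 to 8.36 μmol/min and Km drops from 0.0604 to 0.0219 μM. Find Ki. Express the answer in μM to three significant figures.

0.163 μM

Uncompetitive: Vmax,app = Vmax/α (and Km,app = Km/α) with α = 1 + [I]/Ki.
α = Vmax/Vmax,app = 23.1/8.36 = 2.763.
Ki = [I]/(α − 1) = 0.288/1.763 = 0.163 μM.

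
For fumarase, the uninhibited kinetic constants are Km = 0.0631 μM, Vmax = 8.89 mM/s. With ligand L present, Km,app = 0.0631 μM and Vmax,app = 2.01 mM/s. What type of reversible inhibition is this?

noncompetitive

Vmax decreases (8.89 → 2.01 mM/s) while Km is unchanged — pure noncompetitive inhibition.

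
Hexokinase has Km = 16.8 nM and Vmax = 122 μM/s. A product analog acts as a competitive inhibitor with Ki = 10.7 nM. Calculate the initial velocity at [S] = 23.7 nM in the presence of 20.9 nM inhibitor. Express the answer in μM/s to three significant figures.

With α = 1 + [I]/Ki = 1 + 20.9/10.7 = 2.953, the competitive rate law is v = Vmax[S] / (αKm + [S]).
v = 122×23.7 / (2.953×16.8 + 23.7) = 2891/73.31 = 39.4 μM/s.

39.4 μM/s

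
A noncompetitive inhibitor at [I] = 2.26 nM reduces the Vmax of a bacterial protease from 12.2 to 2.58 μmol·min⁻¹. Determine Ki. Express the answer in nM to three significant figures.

0.606 nM

Noncompetitive: Vmax,app = Vmax/α with α = 1 + [I]/Ki.
α = Vmax/Vmax,app = 12.2/2.58 = 4.729.
Since α = 1 + [I]/Ki, [I]/Ki = 4.729 − 1 = 3.729 and Ki = 2.26/3.729 = 0.606 nM.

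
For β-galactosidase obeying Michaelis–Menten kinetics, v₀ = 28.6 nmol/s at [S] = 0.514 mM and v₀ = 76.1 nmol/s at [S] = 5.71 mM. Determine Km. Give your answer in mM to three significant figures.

In reciprocal form, 1/v = (Km/Vmax)·(1/[S]) + 1/Vmax. The two points give (1/[S], 1/v) = (1.946, 0.03497) and (0.1751, 0.01314).
Slope = (0.03497 − 0.01314)/(1.946 − 0.1751) = 0.01233; intercept = 0.03497 − 0.01233×1.946 = 0.01098.
Vmax = 1/intercept = 91.1 nmol/s; Km = slope × Vmax = 0.01233 × 91.1 = 1.12 mM.

1.12 mM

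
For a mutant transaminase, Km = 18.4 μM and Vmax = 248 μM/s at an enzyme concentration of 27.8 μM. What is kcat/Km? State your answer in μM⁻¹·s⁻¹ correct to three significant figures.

kcat = Vmax/[E]total = 248/27.8 = 8.92 s⁻¹.
kcat/Km = 8.92/18.4 = 0.485 μM⁻¹·s⁻¹.

0.485 μM⁻¹·s⁻¹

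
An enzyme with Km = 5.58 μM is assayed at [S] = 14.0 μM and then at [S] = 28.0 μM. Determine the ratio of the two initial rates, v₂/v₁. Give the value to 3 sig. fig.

1.17

Since Vmax cancels, v₂/v₁ = [S]₂(Km+[S]₁) / [S]₁(Km+[S]₂).
= 28.0×(5.58+14.0) / (14.0×(5.58+28.0)) = 548.2/470.1 = 1.17.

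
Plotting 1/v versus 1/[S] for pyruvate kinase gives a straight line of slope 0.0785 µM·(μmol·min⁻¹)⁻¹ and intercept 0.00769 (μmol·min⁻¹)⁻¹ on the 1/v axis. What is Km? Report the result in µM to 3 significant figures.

y-intercept = 1/Vmax ⇒ Vmax = 130 μmol·min⁻¹; slope = Km/Vmax ⇒ Km = slope × Vmax.
Km = 0.0785 × 130 = 10.2 µM.

10.2 µM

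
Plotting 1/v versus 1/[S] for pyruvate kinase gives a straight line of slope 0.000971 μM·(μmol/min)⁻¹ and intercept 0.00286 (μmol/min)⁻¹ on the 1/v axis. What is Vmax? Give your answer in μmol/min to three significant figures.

350 μmol/min

The y-intercept of a Lineweaver–Burk plot equals 1/Vmax, so Vmax = 1/0.00286 = 350 μmol/min.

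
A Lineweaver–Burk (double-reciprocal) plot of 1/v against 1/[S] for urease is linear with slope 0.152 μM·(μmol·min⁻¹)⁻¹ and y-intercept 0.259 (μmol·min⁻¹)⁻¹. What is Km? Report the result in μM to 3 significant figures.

0.587 μM

y-intercept = 1/Vmax ⇒ Vmax = 3.86 μmol·min⁻¹; slope = Km/Vmax ⇒ Km = slope × Vmax.
Km = 0.152 × 3.86 = 0.587 μM.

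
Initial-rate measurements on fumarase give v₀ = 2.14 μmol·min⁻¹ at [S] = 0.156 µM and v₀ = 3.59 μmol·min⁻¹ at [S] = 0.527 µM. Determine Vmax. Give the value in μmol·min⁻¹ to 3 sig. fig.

5.02 μmol·min⁻¹

In reciprocal form, 1/v = (Km/Vmax)·(1/[S]) + 1/Vmax. The two points give (1/[S], 1/v) = (6.410, 0.4673) and (1.898, 0.2786).
Slope = (0.4673 − 0.2786)/(6.410 − 1.898) = 0.04182; intercept = 0.4673 − 0.04182×6.410 = 0.1992.
Vmax = 1/intercept = 5.02 μmol·min⁻¹; Km = slope × Vmax = 0.04182 × 5.02 = 0.210 µM.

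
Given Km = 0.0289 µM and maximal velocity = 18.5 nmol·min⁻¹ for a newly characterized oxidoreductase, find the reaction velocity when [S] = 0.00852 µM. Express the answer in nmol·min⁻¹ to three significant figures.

4.21 nmol·min⁻¹

v = Vmax·[S]/(Km + [S]) = 18.5 × 0.00852 / (0.0289 + 0.00852)
  = 0.1576 / 0.03742 = 4.21 nmol·min⁻¹.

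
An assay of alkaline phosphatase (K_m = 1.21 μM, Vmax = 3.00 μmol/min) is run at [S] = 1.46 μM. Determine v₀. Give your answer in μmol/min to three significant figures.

v = Vmax·[S]/(Km + [S]) = 3.00 × 1.46 / (1.21 + 1.46)
  = 4.380 / 2.670 = 1.64 μmol/min.

1.64 μmol/min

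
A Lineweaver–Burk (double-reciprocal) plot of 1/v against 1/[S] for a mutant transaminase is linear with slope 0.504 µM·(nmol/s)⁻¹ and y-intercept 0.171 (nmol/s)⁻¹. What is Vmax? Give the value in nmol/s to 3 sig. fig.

The y-intercept of a Lineweaver–Burk plot equals 1/Vmax, so Vmax = 1/0.171 = 5.85 nmol/s.

5.85 nmol/s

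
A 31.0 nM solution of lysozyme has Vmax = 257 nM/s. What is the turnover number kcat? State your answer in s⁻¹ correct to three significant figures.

8.29 s⁻¹

kcat = Vmax/[E]total = 257 nM/s / 31.0 nM = 8.29 s⁻¹.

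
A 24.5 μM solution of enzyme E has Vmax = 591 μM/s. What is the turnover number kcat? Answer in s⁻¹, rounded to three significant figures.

kcat = Vmax/[E]total = 591 μM/s / 24.5 μM = 24.1 s⁻¹.

24.1 s⁻¹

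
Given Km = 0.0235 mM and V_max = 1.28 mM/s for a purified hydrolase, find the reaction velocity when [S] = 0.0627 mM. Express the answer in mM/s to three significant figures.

[S]/(Km+[S]) = 0.0627/0.08620 = 0.7274, the fractional saturation.
v = 0.7274 × Vmax = 0.7274 × 1.28 = 0.931 mM/s.

0.931 mM/s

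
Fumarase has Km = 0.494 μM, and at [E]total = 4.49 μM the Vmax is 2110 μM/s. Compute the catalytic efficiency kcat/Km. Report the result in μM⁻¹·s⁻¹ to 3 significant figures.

kcat = Vmax/[E]total = 2110/4.49 = 470 s⁻¹.
kcat/Km = 470/0.494 = 951 μM⁻¹·s⁻¹.

951 μM⁻¹·s⁻¹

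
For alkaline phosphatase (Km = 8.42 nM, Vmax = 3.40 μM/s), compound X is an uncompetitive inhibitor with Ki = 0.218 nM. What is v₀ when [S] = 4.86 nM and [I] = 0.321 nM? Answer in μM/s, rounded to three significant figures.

α = 1 + [I]/Ki = 1 + 0.321/0.218 = 2.472.
For an uncompetitive inhibitor, both parameters are divided by α, giving Vmax/α and Km/α: Km,app = 3.41 nM, Vmax,app = 1.38 μM/s.
v = Vmax,app·[S]/(Km,app + [S]) = 1.38 × 4.86/(3.41 + 4.86) = 0.809 μM/s.

0.809 μM/s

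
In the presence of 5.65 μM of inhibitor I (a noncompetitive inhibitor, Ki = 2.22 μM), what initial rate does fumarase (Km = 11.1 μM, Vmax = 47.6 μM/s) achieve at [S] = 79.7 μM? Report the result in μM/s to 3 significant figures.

11.8 μM/s

α = 1 + [I]/Ki = 1 + 5.65/2.22 = 3.545.
For a noncompetitive inhibitor, Vmax is reduced to Vmax/α while Km is unchanged: Km,app = 11.1 μM, Vmax,app = 13.4 μM/s.
v = Vmax,app·[S]/(Km,app + [S]) = 13.4 × 79.7/(11.1 + 79.7) = 11.8 μM/s.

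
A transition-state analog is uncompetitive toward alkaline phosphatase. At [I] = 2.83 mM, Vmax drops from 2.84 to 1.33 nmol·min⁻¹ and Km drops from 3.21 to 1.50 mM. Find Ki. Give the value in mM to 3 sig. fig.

2.49 mM

Uncompetitive: Vmax,app = Vmax/α (and Km,app = Km/α) with α = 1 + [I]/Ki.
α = Vmax/Vmax,app = 2.84/1.33 = 2.135.
Since α = 1 + [I]/Ki, [I]/Ki = 2.135 − 1 = 1.135 and Ki = 2.83/1.135 = 2.49 mM.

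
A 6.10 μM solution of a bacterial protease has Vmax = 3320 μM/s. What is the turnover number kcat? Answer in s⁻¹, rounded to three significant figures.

kcat = Vmax/[E]total = 3320 μM/s / 6.10 μM = 544 s⁻¹.

544 s⁻¹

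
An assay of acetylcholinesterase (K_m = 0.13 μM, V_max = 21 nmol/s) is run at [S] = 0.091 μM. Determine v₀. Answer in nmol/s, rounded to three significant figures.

8.65 nmol/s

[S]/(Km+[S]) = 0.091/0.2210 = 0.4118, the fractional saturation.
v = 0.4118 × Vmax = 0.4118 × 21 = 8.65 nmol/s.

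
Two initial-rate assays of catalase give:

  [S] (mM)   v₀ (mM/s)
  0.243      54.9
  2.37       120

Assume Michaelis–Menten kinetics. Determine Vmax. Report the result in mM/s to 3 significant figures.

From v = Vmax[S]/(Km+[S]), each point gives Vmax = v(Km+[S])/[S].
Equating: 54.9(Km+0.243)/0.243 = 120(Km+2.37)/2.37.
225.9·Km + 54.9 = 50.63·Km + 120, so (225.9 − 50.63)·Km = 120 − 54.9.
Km = 65.10/175.3 = 0.371 mM; then Vmax = 54.9(0.371+0.243)/0.243 = 139 mM/s.

139 mM/s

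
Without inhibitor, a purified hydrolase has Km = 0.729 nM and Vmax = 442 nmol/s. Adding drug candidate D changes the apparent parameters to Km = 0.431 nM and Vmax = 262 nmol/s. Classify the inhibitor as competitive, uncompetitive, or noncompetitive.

Both Km and Vmax decrease by the same factor (~1.69-fold) — characteristic of uncompetitive inhibition.

uncompetitive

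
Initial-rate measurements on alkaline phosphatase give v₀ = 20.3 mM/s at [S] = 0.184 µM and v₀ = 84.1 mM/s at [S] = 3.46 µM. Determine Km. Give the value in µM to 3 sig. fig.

From v = Vmax[S]/(Km+[S]), each point gives Vmax = v(Km+[S])/[S].
Equating: 20.3(Km+0.184)/0.184 = 84.1(Km+3.46)/3.46.
110.3·Km + 20.3 = 24.31·Km + 84.1, so (110.3 − 24.31)·Km = 84.1 − 20.3.
Km = 63.80/86.02 = 0.742 µM; then Vmax = 20.3(0.742+0.184)/0.184 = 102 mM/s.

0.742 µM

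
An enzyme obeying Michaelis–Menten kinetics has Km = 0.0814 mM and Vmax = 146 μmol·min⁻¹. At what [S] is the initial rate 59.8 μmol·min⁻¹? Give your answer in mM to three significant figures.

0.0565 mM

The required fractional saturation is v/Vmax = 59.8/146 = 0.4096.
Then [S]/(Km+[S]) = 0.4096 ⇒ [S] = 0.0814 × 0.4096/(1 − 0.4096) = 0.0565 mM.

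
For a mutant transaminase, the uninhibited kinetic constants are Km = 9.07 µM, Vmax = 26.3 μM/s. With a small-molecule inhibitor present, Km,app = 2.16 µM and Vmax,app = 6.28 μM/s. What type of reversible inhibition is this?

uncompetitive

Both Km and Vmax decrease by the same factor (~4.19-fold) — characteristic of uncompetitive inhibition.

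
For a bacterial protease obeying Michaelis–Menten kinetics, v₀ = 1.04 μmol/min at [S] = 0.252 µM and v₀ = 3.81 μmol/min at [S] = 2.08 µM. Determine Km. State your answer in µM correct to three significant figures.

From v = Vmax[S]/(Km+[S]), each point gives Vmax = v(Km+[S])/[S].
Equating: 1.04(Km+0.252)/0.252 = 3.81(Km+2.08)/2.08.
4.127·Km + 1.04 = 1.832·Km + 3.81, so (4.127 − 1.832)·Km = 3.81 − 1.04.
Km = 2.770/2.295 = 1.21 µM; then Vmax = 1.04(1.21+0.252)/0.252 = 6.02 μmol/min.

1.21 µM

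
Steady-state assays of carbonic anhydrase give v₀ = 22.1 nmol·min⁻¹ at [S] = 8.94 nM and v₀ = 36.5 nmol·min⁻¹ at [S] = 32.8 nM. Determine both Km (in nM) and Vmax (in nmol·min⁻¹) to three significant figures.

Km = 10.6 nM; Vmax = 48.3 nmol·min⁻¹

In reciprocal form, 1/v = (Km/Vmax)·(1/[S]) + 1/Vmax. The two points give (1/[S], 1/v) = (0.1119, 0.04525) and (0.03049, 0.02740).
Slope = (0.04525 − 0.02740)/(0.1119 − 0.03049) = 0.2194; intercept = 0.04525 − 0.2194×0.1119 = 0.02071.
Vmax = 1/intercept = 48.3 nmol·min⁻¹; Km = slope × Vmax = 0.2194 × 48.3 = 10.6 nM.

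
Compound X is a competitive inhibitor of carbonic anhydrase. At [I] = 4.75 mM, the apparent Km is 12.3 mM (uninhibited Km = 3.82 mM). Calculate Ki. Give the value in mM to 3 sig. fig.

Competitive: Km,app = α·Km with α = 1 + [I]/Ki.
α = Km,app/Km = 12.3/3.82 = 3.220.
Ki = [I]/(α − 1) = 4.75/2.220 = 2.14 mM.

2.14 mM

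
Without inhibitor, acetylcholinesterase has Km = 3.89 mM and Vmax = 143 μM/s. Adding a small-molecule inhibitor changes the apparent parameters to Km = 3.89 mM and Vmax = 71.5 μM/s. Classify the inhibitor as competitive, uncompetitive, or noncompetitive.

Vmax decreases (143 → 71.5 μM/s) while Km is unchanged — pure noncompetitive inhibition.

noncompetitive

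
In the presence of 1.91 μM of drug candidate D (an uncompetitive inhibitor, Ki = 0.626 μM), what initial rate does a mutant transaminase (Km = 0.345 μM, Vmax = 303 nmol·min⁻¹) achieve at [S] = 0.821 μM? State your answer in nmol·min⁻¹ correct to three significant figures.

67.8 nmol·min⁻¹

With α = 1 + [I]/Ki = 1 + 1.91/0.626 = 4.051, the uncompetitive rate law is v = (Vmax/α)·[S] / (Km/α + [S]).
v = (303/4.051)×0.821 / (0.345/4.051 + 0.821) = 61.41/0.9062 = 67.8 nmol·min⁻¹.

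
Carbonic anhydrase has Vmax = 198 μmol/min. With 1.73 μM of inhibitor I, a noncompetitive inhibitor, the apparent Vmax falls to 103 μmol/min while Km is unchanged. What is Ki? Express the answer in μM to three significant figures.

1.88 μM

Noncompetitive: Vmax,app = Vmax/α with α = 1 + [I]/Ki.
α = Vmax/Vmax,app = 198/103 = 1.922.
Ki = [I]/(α − 1) = 1.73/0.9223 = 1.88 μM.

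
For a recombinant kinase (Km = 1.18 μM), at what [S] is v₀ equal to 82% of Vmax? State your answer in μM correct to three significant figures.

v/Vmax = [S]/(Km+[S]) = 0.82, so [S] = Km·0.82/(1 − 0.82) = 1.18 × 4.556.
[S] = 5.38 μM.

5.38 μM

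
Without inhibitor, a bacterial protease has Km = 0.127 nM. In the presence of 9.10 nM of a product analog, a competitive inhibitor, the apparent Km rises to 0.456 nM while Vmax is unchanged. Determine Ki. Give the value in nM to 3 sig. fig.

Competitive: Km,app = α·Km with α = 1 + [I]/Ki.
α = Km,app/Km = 0.456/0.127 = 3.591.
Since α = 1 + [I]/Ki, [I]/Ki = 3.591 − 1 = 2.591 and Ki = 9.10/2.591 = 3.51 nM.

3.51 nM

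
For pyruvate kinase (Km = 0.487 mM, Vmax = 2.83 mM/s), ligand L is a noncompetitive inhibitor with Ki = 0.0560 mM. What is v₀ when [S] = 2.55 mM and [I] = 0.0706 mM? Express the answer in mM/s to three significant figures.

1.05 mM/s

With α = 1 + [I]/Ki = 1 + 0.0706/0.0560 = 2.261, the noncompetitive rate law is v = (Vmax/α)·[S] / (Km + [S]).
v = (2.83/2.261)×2.55 / (0.487 + 2.55) = 3.192/3.037 = 1.05 mM/s.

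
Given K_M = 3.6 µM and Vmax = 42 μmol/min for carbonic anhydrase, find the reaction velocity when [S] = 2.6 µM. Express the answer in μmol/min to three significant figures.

17.6 μmol/min

[S]/(Km+[S]) = 2.6/6.200 = 0.4194, the fractional saturation.
v = 0.4194 × Vmax = 0.4194 × 42 = 17.6 μmol/min.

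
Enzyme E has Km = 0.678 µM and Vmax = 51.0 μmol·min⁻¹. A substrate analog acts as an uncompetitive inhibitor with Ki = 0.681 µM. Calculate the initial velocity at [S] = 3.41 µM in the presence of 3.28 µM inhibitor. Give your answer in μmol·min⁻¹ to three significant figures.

8.48 μmol·min⁻¹

With α = 1 + [I]/Ki = 1 + 3.28/0.681 = 5.816, the uncompetitive rate law is v = (Vmax/α)·[S] / (Km/α + [S]).
v = (51.0/5.816)×3.41 / (0.678/5.816 + 3.41) = 29.90/3.527 = 8.48 μmol·min⁻¹.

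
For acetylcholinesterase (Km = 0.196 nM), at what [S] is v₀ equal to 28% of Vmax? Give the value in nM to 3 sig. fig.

0.0762 nM

v/Vmax = [S]/(Km+[S]) = 0.28, so [S] = Km·0.28/(1 − 0.28) = 0.196 × 0.3889.
[S] = 0.0762 nM.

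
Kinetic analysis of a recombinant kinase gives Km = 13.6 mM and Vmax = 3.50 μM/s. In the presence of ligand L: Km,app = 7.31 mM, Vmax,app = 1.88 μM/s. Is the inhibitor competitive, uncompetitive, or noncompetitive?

Both Km and Vmax decrease by the same factor (~1.86-fold) — characteristic of uncompetitive inhibition.

uncompetitive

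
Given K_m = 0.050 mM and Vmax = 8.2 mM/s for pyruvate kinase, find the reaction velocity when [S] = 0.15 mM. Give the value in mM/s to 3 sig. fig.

[S]/(Km+[S]) = 0.15/0.2000 = 0.7500, the fractional saturation.
v = 0.7500 × Vmax = 0.7500 × 8.2 = 6.15 mM/s.

6.15 mM/s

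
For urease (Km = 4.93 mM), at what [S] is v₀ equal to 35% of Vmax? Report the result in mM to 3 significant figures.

v/Vmax = [S]/(Km+[S]) = 0.35, so [S] = Km·0.35/(1 − 0.35) = 4.93 × 0.5385.
[S] = 2.65 mM.

2.65 mM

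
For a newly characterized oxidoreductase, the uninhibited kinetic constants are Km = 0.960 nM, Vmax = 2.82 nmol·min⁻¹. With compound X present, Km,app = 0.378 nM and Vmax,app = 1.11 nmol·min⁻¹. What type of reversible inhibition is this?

Both Km and Vmax decrease by the same factor (~2.54-fold) — characteristic of uncompetitive inhibition.

uncompetitive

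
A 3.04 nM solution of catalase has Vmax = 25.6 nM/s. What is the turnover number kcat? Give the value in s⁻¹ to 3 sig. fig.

8.42 s⁻¹

kcat = Vmax/[E]total = 25.6 nM/s / 3.04 nM = 8.42 s⁻¹.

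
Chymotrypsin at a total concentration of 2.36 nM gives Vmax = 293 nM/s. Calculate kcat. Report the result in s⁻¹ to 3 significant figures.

kcat = Vmax/[E]total = 293 nM/s / 2.36 nM = 124 s⁻¹.

124 s⁻¹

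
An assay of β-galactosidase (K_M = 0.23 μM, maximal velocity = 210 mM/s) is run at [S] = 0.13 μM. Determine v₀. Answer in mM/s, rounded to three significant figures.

75.8 mM/s

[S]/(Km+[S]) = 0.13/0.3600 = 0.3611, the fractional saturation.
v = 0.3611 × Vmax = 0.3611 × 210 = 75.8 mM/s.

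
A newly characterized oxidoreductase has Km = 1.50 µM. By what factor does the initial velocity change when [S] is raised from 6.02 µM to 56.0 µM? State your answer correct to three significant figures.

1.22

The fractional saturations are [S]/(Km+[S]) = 6.02/7.520 = 0.8005 and 56.0/57.50 = 0.9739.
v₂/v₁ is just their ratio: 0.9739/0.8005 = 1.22.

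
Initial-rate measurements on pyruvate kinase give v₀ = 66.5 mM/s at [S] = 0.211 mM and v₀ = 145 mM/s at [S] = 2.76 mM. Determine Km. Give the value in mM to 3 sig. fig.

0.299 mM

In reciprocal form, 1/v = (Km/Vmax)·(1/[S]) + 1/Vmax. The two points give (1/[S], 1/v) = (4.739, 0.01504) and (0.3623, 0.006897).
Slope = (0.01504 − 0.006897)/(4.739 − 0.3623) = 0.001860; intercept = 0.01504 − 0.001860×4.739 = 0.006223.
Vmax = 1/intercept = 161 mM/s; Km = slope × Vmax = 0.001860 × 161 = 0.299 mM.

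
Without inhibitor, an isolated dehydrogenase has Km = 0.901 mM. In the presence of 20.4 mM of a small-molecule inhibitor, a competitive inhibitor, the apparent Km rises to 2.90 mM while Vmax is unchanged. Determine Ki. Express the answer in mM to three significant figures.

9.19 mM

Competitive: Km,app = α·Km with α = 1 + [I]/Ki.
α = Km,app/Km = 2.90/0.901 = 3.219.
Since α = 1 + [I]/Ki, [I]/Ki = 3.219 − 1 = 2.219 and Ki = 20.4/2.219 = 9.19 mM.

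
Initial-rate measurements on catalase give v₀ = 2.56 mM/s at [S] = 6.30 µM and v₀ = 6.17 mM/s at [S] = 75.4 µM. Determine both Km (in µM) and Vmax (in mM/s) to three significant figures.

Km = 11.1 µM; Vmax = 7.08 mM/s

From v = Vmax[S]/(Km+[S]), each point gives Vmax = v(Km+[S])/[S].
Equating: 2.56(Km+6.30)/6.30 = 6.17(Km+75.4)/75.4.
0.4063·Km + 2.56 = 0.08183·Km + 6.17, so (0.4063 − 0.08183)·Km = 6.17 − 2.56.
Km = 3.610/0.3245 = 11.1 µM; then Vmax = 2.56(11.1+6.30)/6.30 = 7.08 mM/s.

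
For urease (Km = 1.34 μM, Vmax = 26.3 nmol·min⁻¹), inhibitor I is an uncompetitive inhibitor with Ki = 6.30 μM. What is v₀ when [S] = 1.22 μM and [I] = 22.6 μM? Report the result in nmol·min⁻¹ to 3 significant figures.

With α = 1 + [I]/Ki = 1 + 22.6/6.30 = 4.587, the uncompetitive rate law is v = (Vmax/α)·[S] / (Km/α + [S]).
v = (26.3/4.587)×1.22 / (1.34/4.587 + 1.22) = 6.995/1.512 = 4.63 nmol·min⁻¹.

4.63 nmol·min⁻¹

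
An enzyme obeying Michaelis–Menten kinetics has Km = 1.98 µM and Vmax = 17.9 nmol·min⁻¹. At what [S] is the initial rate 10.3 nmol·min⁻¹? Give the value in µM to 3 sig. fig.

2.68 µM

Rearranging v = Vmax[S]/(Km+[S]) gives [S] = Km·v/(Vmax − v).
[S] = 1.98 × 10.3 / (17.9 − 10.3) = 20.39/7.600 = 2.68 µM.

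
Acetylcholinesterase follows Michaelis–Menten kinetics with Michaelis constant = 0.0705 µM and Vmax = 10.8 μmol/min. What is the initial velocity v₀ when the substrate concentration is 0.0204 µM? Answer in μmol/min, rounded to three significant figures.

2.42 μmol/min

[S]/(Km+[S]) = 0.0204/0.09090 = 0.2244, the fractional saturation.
v = 0.2244 × Vmax = 0.2244 × 10.8 = 2.42 μmol/min.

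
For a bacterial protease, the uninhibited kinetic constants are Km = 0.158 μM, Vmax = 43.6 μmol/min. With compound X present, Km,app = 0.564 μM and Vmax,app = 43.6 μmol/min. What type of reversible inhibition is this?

competitive

Km increases (0.158 → 0.564 μM) while Vmax is unchanged — the hallmark of competitive inhibition.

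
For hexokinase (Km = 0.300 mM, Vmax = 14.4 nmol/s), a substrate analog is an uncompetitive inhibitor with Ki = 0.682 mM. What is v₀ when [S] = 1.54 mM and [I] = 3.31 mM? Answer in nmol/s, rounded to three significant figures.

With α = 1 + [I]/Ki = 1 + 3.31/0.682 = 5.853, the uncompetitive rate law is v = (Vmax/α)·[S] / (Km/α + [S]).
v = (14.4/5.853)×1.54 / (0.300/5.853 + 1.54) = 3.789/1.591 = 2.38 nmol/s.

2.38 nmol/s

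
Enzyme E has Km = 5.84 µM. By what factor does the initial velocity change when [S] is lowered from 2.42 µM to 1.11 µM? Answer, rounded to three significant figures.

Since Vmax cancels, v₂/v₁ = [S]₂(Km+[S]₁) / [S]₁(Km+[S]₂).
= 1.11×(5.84+2.42) / (2.42×(5.84+1.11)) = 9.169/16.82 = 0.545.

0.545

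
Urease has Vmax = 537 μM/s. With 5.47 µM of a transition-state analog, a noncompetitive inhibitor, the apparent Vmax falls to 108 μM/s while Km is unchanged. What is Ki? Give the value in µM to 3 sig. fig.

1.38 µM

Noncompetitive: Vmax,app = Vmax/α with α = 1 + [I]/Ki.
α = Vmax/Vmax,app = 537/108 = 4.972.
Since α = 1 + [I]/Ki, [I]/Ki = 4.972 − 1 = 3.972 and Ki = 5.47/3.972 = 1.38 µM.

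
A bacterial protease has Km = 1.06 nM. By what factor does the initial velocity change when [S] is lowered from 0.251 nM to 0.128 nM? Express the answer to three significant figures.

Since Vmax cancels, v₂/v₁ = [S]₂(Km+[S]₁) / [S]₁(Km+[S]₂).
= 0.128×(1.06+0.251) / (0.251×(1.06+0.128)) = 0.1678/0.2982 = 0.563.

0.563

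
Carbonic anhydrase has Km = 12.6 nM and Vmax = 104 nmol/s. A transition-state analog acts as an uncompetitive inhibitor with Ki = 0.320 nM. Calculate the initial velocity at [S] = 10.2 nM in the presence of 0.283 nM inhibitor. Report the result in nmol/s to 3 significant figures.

α = 1 + [I]/Ki = 1 + 0.283/0.320 = 1.884.
For an uncompetitive inhibitor, both parameters are divided by α, giving Vmax/α and Km/α: Km,app = 6.69 nM, Vmax,app = 55.2 nmol/s.
v = Vmax,app·[S]/(Km,app + [S]) = 55.2 × 10.2/(6.69 + 10.2) = 33.3 nmol/s.

33.3 nmol/s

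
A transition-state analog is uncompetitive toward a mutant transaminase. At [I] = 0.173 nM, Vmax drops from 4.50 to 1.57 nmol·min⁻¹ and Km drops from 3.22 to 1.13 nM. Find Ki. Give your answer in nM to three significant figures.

Uncompetitive: Vmax,app = Vmax/α (and Km,app = Km/α) with α = 1 + [I]/Ki.
α = Vmax/Vmax,app = 4.50/1.57 = 2.866.
Ki = [I]/(α − 1) = 0.173/1.866 = 0.0927 nM.

0.0927 nM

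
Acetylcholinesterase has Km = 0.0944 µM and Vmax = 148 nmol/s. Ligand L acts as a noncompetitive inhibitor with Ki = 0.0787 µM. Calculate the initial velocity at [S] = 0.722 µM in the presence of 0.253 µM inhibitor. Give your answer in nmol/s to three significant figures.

α = 1 + [I]/Ki = 1 + 0.253/0.0787 = 4.215.
For a noncompetitive inhibitor, Vmax is reduced to Vmax/α while Km is unchanged: Km,app = 0.0944 µM, Vmax,app = 35.1 nmol/s.
v = Vmax,app·[S]/(Km,app + [S]) = 35.1 × 0.722/(0.0944 + 0.722) = 31.1 nmol/s.

31.1 nmol/s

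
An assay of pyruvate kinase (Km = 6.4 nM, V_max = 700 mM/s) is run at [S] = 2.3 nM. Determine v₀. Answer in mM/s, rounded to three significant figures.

[S]/(Km+[S]) = 2.3/8.700 = 0.2644, the fractional saturation.
v = 0.2644 × Vmax = 0.2644 × 700 = 185 mM/s.

185 mM/s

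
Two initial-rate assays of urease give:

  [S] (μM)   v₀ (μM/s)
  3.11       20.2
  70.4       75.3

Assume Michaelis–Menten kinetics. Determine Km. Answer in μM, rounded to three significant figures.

10.2 μM

From v = Vmax[S]/(Km+[S]), each point gives Vmax = v(Km+[S])/[S].
Equating: 20.2(Km+3.11)/3.11 = 75.3(Km+70.4)/70.4.
6.495·Km + 20.2 = 1.070·Km + 75.3, so (6.495 − 1.070)·Km = 75.3 − 20.2.
Km = 55.10/5.426 = 10.2 μM; then Vmax = 20.2(10.2+3.11)/3.11 = 86.2 μM/s.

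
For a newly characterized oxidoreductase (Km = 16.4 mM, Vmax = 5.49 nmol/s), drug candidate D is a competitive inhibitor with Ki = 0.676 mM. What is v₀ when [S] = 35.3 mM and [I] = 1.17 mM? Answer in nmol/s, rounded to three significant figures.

α = 1 + [I]/Ki = 1 + 1.17/0.676 = 2.731.
For a competitive inhibitor, Vmax is unchanged and the apparent Km becomes α·Km: Km,app = 44.8 mM, Vmax,app = 5.49 nmol/s.
v = Vmax,app·[S]/(Km,app + [S]) = 5.49 × 35.3/(44.8 + 35.3) = 2.42 nmol/s.

2.42 nmol/s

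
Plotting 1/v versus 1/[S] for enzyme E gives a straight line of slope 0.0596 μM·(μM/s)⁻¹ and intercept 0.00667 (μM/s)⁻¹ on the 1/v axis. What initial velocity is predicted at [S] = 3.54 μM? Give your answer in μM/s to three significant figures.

The y-intercept is 1/Vmax, so Vmax = 1/0.00667 = 150 μM/s.
The slope is Km/Vmax, so Km = 0.0596 × 150 = 8.94 μM.
Then v = 150 × 3.54/(8.94 + 3.54) = 42.5 μM/s.

42.5 μM/s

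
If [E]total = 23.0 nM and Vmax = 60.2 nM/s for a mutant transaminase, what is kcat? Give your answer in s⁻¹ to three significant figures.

2.62 s⁻¹

kcat = Vmax/[E]total = 60.2 nM/s / 23.0 nM = 2.62 s⁻¹.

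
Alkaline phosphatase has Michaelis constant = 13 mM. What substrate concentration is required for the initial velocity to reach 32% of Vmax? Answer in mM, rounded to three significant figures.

v/Vmax = [S]/(Km+[S]) = 0.32, so [S] = Km·0.32/(1 − 0.32) = 13 × 0.4706.
[S] = 6.12 mM.

6.12 mM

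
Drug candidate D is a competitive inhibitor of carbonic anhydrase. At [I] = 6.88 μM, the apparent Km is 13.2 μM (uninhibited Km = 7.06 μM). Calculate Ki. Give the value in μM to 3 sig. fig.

7.91 μM

Competitive: Km,app = α·Km with α = 1 + [I]/Ki.
α = Km,app/Km = 13.2/7.06 = 1.870.
Ki = [I]/(α − 1) = 6.88/0.8697 = 7.91 μM.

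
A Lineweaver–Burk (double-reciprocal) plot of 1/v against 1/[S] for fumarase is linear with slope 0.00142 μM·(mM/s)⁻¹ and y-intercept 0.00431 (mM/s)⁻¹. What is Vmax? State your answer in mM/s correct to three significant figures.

The y-intercept of a Lineweaver–Burk plot equals 1/Vmax, so Vmax = 1/0.00431 = 232 mM/s.

232 mM/s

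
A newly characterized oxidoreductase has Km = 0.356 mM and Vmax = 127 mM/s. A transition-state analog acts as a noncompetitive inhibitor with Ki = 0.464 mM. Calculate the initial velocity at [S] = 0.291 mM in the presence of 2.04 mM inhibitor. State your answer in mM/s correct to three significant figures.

α = 1 + [I]/Ki = 1 + 2.04/0.464 = 5.397.
For a noncompetitive inhibitor, Vmax is reduced to Vmax/α while Km is unchanged: Km,app = 0.356 mM, Vmax,app = 23.5 mM/s.
v = Vmax,app·[S]/(Km,app + [S]) = 23.5 × 0.291/(0.356 + 0.291) = 10.6 mM/s.

10.6 mM/s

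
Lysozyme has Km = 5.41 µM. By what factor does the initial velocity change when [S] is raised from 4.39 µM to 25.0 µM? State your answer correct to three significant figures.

The fractional saturations are [S]/(Km+[S]) = 4.39/9.800 = 0.4480 and 25.0/30.41 = 0.8221.
v₂/v₁ is just their ratio: 0.8221/0.4480 = 1.84.

1.84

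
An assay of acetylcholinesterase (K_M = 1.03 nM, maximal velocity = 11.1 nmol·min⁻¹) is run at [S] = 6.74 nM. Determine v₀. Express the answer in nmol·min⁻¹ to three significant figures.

[S]/(Km+[S]) = 6.74/7.770 = 0.8674, the fractional saturation.
v = 0.8674 × Vmax = 0.8674 × 11.1 = 9.63 nmol·min⁻¹.

9.63 nmol·min⁻¹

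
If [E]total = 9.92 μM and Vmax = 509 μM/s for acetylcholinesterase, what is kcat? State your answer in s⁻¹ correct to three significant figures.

kcat = Vmax/[E]total = 509 μM/s / 9.92 μM = 51.3 s⁻¹.

51.3 s⁻¹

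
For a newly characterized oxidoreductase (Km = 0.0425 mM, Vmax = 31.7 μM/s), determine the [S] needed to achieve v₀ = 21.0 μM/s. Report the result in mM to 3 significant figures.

Rearranging v = Vmax[S]/(Km+[S]) gives [S] = Km·v/(Vmax − v).
[S] = 0.0425 × 21.0 / (31.7 − 21.0) = 0.8925/10.70 = 0.0834 mM.

0.0834 mM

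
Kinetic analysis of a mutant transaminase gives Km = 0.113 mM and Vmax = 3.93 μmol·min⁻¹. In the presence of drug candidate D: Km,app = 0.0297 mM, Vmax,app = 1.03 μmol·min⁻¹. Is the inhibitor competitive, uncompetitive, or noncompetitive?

Both Km and Vmax decrease by the same factor (~3.80-fold) — characteristic of uncompetitive inhibition.

uncompetitive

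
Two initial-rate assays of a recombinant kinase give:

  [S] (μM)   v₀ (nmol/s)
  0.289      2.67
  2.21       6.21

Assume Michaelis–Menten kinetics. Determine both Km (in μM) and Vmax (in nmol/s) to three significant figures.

In reciprocal form, 1/v = (Km/Vmax)·(1/[S]) + 1/Vmax. The two points give (1/[S], 1/v) = (3.460, 0.3745) and (0.4525, 0.1610).
Slope = (0.3745 − 0.1610)/(3.460 − 0.4525) = 0.07098; intercept = 0.3745 − 0.07098×3.460 = 0.1289.
Vmax = 1/intercept = 7.76 nmol/s; Km = slope × Vmax = 0.07098 × 7.76 = 0.551 μM.

Km = 0.551 μM; Vmax = 7.76 nmol/s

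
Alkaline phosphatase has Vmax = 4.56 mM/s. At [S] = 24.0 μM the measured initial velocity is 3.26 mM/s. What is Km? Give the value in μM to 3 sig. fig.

v/Vmax = 3.26/4.56 = 0.7149 = [S]/(Km+[S]).
So Km + [S] = [S]/0.7149 = 33.57 μM, giving Km = 33.57 − 24.0 = 9.57 μM.

9.57 μM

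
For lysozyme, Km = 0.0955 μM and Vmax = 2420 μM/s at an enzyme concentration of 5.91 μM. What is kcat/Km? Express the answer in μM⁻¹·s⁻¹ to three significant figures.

kcat = Vmax/[E]total = 2420/5.91 = 409 s⁻¹.
kcat/Km = 409/0.0955 = 4290 μM⁻¹·s⁻¹.

4290 μM⁻¹·s⁻¹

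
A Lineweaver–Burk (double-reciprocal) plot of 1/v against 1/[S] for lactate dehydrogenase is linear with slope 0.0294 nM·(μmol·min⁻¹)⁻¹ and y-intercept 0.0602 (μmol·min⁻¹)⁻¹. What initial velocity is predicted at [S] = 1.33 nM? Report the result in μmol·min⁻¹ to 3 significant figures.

12.1 μmol·min⁻¹

The y-intercept is 1/Vmax, so Vmax = 1/0.0602 = 16.6 μmol·min⁻¹.
The slope is Km/Vmax, so Km = 0.0294 × 16.6 = 0.488 nM.
Then v = 16.6 × 1.33/(0.488 + 1.33) = 12.1 μmol·min⁻¹.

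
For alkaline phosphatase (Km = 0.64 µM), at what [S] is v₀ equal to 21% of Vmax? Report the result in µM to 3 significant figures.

v/Vmax = [S]/(Km+[S]) = 0.21, so [S] = Km·0.21/(1 − 0.21) = 0.64 × 0.2658.
[S] = 0.170 µM.

0.170 µM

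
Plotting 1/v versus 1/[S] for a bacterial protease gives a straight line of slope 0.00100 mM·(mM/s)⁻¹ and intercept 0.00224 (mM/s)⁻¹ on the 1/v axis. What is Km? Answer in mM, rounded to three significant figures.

0.446 mM

y-intercept = 1/Vmax ⇒ Vmax = 446 mM/s; slope = Km/Vmax ⇒ Km = slope × Vmax.
Km = 0.00100 × 446 = 0.446 mM.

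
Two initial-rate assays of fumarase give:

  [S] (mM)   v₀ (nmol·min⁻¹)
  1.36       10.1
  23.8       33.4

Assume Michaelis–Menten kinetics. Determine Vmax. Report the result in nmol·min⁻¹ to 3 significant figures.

From v = Vmax[S]/(Km+[S]), each point gives Vmax = v(Km+[S])/[S].
Equating: 10.1(Km+1.36)/1.36 = 33.4(Km+23.8)/23.8.
7.426·Km + 10.1 = 1.403·Km + 33.4, so (7.426 − 1.403)·Km = 33.4 − 10.1.
Km = 23.30/6.023 = 3.87 mM; then Vmax = 10.1(3.87+1.36)/1.36 = 38.8 nmol·min⁻¹.

38.8 nmol·min⁻¹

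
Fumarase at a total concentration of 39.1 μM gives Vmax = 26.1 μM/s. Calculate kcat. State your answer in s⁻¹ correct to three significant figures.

kcat = Vmax/[E]total = 26.1 μM/s / 39.1 μM = 0.668 s⁻¹.

0.668 s⁻¹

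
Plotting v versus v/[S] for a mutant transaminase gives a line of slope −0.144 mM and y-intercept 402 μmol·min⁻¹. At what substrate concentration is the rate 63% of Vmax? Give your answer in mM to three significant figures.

The Eadie–Hofstee slope gives Km = 0.144 mM (slope = −Km).
v/Vmax = [S]/(Km+[S]) = 0.63 ⇒ [S] = Km·0.63/(1−0.63) = 0.144 × 1.703 = 0.245 mM.

0.245 mM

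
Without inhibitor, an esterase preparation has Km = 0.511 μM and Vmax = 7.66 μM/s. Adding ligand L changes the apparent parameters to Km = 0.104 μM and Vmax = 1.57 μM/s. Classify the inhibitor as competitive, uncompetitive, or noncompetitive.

uncompetitive

Both Km and Vmax decrease by the same factor (~4.89-fold) — characteristic of uncompetitive inhibition.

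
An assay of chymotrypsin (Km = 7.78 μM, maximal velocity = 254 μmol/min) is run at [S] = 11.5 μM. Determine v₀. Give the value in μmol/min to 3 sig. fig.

152 μmol/min

[S]/(Km+[S]) = 11.5/19.28 = 0.5965, the fractional saturation.
v = 0.5965 × Vmax = 0.5965 × 254 = 152 μmol/min.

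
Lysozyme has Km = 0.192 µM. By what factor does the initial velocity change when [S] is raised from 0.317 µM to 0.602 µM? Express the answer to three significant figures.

The fractional saturations are [S]/(Km+[S]) = 0.317/0.5090 = 0.6228 and 0.602/0.7940 = 0.7582.
v₂/v₁ is just their ratio: 0.7582/0.6228 = 1.22.

1.22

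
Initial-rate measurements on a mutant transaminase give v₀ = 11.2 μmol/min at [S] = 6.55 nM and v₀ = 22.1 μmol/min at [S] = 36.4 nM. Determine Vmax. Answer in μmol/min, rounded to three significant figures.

28.1 μmol/min

From v = Vmax[S]/(Km+[S]), each point gives Vmax = v(Km+[S])/[S].
Equating: 11.2(Km+6.55)/6.55 = 22.1(Km+36.4)/36.4.
1.710·Km + 11.2 = 0.6071·Km + 22.1, so (1.710 − 0.6071)·Km = 22.1 − 11.2.
Km = 10.90/1.103 = 9.88 nM; then Vmax = 11.2(9.88+6.55)/6.55 = 28.1 μmol/min.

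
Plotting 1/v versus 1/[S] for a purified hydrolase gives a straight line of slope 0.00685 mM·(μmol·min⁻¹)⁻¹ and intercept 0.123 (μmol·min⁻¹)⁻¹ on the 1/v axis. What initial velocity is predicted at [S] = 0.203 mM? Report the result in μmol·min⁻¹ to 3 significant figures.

The y-intercept is 1/Vmax, so Vmax = 1/0.123 = 8.13 μmol·min⁻¹.
The slope is Km/Vmax, so Km = 0.00685 × 8.13 = 0.0557 mM.
Then v = 8.13 × 0.203/(0.0557 + 0.203) = 6.38 μmol·min⁻¹.

6.38 μmol·min⁻¹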